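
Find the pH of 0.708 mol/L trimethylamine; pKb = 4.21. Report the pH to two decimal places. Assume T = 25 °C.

pH = 11.82

(CH3)3N + H2O ⇌ (CH3)3NH+ + OH-
Kb = 10^(−4.21) = 6.17 × 10^-5
Let x = [OH-] at equilibrium. Kb = x²/(0.708 − x).
Neglecting x in the denominator: x = √(6.17 × 10^-5 × 0.708) = 6.61 × 10^-3 M
Check: 0.93% ionized — well under 5%, approximation valid.
pOH = 2.18, so pH = 14.00 − pOH = 11.82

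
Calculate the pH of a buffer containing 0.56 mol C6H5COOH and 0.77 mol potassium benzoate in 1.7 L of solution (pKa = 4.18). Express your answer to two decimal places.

pH = 4.32

pH = pKa + log([A⁻]/[HA]) = 4.18 + log(0.77/0.56)
pH = 4.18 + (+0.138) = 4.32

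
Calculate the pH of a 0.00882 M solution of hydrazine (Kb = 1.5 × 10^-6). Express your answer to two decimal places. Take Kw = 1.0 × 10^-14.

pH = 10.06

N2H4 + H2O ⇌ N2H5+ + OH-
Kb = [OH-]²/(0.00882 − [OH-]) = 1.5 × 10^-6
Assume [OH-] ≪ 0.00882: [OH-] ≈ √(1.5 × 10^-6 × 0.00882) = 1.15 × 10^-4 M
([OH-]/C₀ = 1.3% < 5%, so the approximation holds.)
pOH = 3.94, so pH = 14.00 − pOH = 10.06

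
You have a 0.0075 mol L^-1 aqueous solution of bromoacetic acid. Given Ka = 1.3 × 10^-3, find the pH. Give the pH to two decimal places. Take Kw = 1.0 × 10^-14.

pH = 2.60

BrCH2COOH ⇌ BrCH2COO- + H+
Ka = [H+]²/(0.0075 − [H+]) = 1.3 × 10^-3
The 5% rule fails; solving [H+]² + Ka·[H+] − Ka·C₀ = 0 exactly:
[H+] = [−0.0013 + √(0.0013² + 3.9e-05)]/2 = 2.54 × 10^-3 M
pH = −log(2.54 × 10^-3) = 2.60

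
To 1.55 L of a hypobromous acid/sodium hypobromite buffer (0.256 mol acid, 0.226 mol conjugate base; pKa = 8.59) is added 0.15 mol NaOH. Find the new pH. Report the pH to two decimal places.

pH = 9.14

OH- converts HOBr to OBr-: HOBr → 0.106 mol, OBr- → 0.376 mol.
pH = pKa + log(n_OBr-/n_HOBr) = 8.59 + log(0.376/0.106) = 8.59 + (+0.550)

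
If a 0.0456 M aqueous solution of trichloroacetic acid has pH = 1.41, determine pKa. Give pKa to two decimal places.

pKa = 0.65

[H+] = 10^(-1.41) = 3.89 × 10^-2 M
At equilibrium [HA] = 0.0456 − 3.89 × 10^-2 = 6.70 × 10^-3 M
Ka = [H+][A-]/[HA] = (3.89 × 10^-2)² / 6.70 × 10^-3 = 2.26 × 10^-1
pKa = -log(2.26 × 10^-1) = 0.65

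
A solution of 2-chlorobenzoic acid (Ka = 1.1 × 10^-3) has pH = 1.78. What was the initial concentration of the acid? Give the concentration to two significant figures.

[H+] = 10^(-1.78) = 1.66 × 10^-2 M = x
Ka = x²/(C₀ − x) ⇒ C₀ = x + x²/Ka
C₀ = 1.66 × 10^-2 + (1.66 × 10^-2)²/(1.1 × 10^-3) = 2.67 × 10^-1 M

C₀ = 2.7 × 10^-1 M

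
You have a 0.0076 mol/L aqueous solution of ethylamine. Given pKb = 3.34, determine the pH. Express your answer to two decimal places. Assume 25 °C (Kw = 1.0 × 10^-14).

pH = 11.22

C2H5NH2 + H2O ⇌ C2H5NH3+ + OH-
Kb = 10^(−3.34) = 4.57 × 10^-4
From the ICE table, Kb = [OH-]²/(0.0076 − [OH-]) = 4.57 × 10^-4.
[OH-] is not negligible relative to C₀; solve [OH-]² + 0.000457·[OH-] − 3.47e-06 = 0.
[OH-] = [−0.000457 + √(0.000457² + 1.39e-05)]/2 = 1.65 × 10^-3 M
pOH = −log(1.65 × 10^-3) = 2.78; pH = 14.00 − 2.78 = 11.22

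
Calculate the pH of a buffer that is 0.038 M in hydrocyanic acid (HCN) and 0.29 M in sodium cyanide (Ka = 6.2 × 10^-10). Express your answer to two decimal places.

pH = 10.09

pKa = −log(6.2 × 10^-10) = 9.208
Henderson–Hasselbalch: pH = pKa + log([CN-]/[HCN]) = 9.208 + log(0.29/0.038)
pH = 9.208 + (+0.883) = 10.09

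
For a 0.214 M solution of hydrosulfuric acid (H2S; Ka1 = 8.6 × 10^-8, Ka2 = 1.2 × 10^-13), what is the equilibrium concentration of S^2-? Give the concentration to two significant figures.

First ionization gives [H+] ≈ [HS-] = 1.36 × 10^-4 M.
Second step: Ka2 = [H+][S^2-]/[HS-] ≈ [S^2-] (since [H+] ≈ [HS-]).
So [S^2-] ≈ Ka2.

1.2 × 10^-13 M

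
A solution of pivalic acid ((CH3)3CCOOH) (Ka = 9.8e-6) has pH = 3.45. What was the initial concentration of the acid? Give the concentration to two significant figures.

C₀ = 1.3 × 10^-2 M

[H+] = 10^(-3.45) = 3.55 × 10^-4 M = x
Ka = x²/(C₀ − x) ⇒ C₀ = x + x²/Ka
C₀ = 3.55 × 10^-4 + (3.55 × 10^-4)²/(9.8 × 10^-6) = 1.32 × 10^-2 M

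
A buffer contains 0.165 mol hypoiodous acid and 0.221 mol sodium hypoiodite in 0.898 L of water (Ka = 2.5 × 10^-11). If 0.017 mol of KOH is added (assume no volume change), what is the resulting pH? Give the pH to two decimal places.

pH = 10.81

After neutralization: n(HOI) = 0.148 mol, n(OI-) = 0.238 mol.
pKa = −log(2.5 × 10^-11) = 10.602
Henderson–Hasselbalch with mole ratio 0.238/0.148: pH = 10.602 + (+0.206)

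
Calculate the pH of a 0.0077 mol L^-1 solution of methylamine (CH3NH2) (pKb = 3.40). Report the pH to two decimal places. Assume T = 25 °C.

pH = 11.19

CH3NH2 + H2O ⇌ CH3NH3+ + OH-
Kb = 10^(−3.40) = 3.98 × 10^-4
From the ICE table, Kb = x²/(0.0077 − x) = 3.98 × 10^-4.
The 5% rule fails; solving x² + Kb·x − Kb·C₀ = 0 exactly:
x = [−0.000398 + √(0.000398² + 1.23e-05)]/2 = 1.56 × 10^-3 M
pOH = 2.81, so pH = 14.00 − pOH = 11.19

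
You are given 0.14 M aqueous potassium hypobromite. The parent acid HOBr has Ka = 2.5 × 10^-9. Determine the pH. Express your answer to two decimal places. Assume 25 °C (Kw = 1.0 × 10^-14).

OBr- is the conjugate base of the weak acid HOBr.
Kb = Kw/Ka = 1.0×10^-14 / 2.5 × 10^-9 = 4.00 × 10^-6
Kb = [OH-]²/(0.14 − [OH-]) = 4.00 × 10^-6
Assume [OH-] ≪ 0.14: [OH-] ≈ √(4.00 × 10^-6 × 0.14) = 7.48 × 10^-4 M
pOH = −log(7.48 × 10^-4) = 3.13; pH = 14.00 − 3.13 = 10.87

pH = 10.87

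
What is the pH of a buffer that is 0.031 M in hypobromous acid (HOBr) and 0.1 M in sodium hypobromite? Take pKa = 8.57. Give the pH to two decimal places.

Using pH = pKa + log([base]/[acid]) with [base]/[acid] = 0.1/0.031:
pH = 8.57 + (+0.509) = 9.08

pH = 9.08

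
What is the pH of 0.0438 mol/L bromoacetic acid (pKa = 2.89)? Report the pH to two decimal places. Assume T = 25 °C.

BrCH2COOH ⇌ BrCH2COO- + H+
Ka = 10^(−2.89) = 1.29 × 10^-3
Ka = [H+]²/(0.0438 − [H+]) = 1.29 × 10^-3
The 5% rule fails; solving [H+]² + Ka·[H+] − Ka·C₀ = 0 exactly:
[H+] = (−Ka + √(Ka² + 4·Ka·C₀))/2 = 6.90 × 10^-3 M
pH = −log[H+] = −log(6.90 × 10^-3) = 2.16

pH = 2.16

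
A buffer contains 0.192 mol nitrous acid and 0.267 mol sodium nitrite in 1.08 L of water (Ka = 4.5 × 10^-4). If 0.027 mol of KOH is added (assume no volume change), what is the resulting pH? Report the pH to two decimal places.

pH = 3.60

OH- converts HNO2 to NO2-: HNO2 → 0.165 mol, NO2- → 0.294 mol.
pKa = −log(4.5 × 10^-4) = 3.347
Henderson–Hasselbalch with mole ratio 0.294/0.165: pH = 3.347 + (+0.251)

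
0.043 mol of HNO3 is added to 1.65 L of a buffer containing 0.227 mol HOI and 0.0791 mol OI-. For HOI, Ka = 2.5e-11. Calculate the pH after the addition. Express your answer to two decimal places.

Added H+ converts OI- to HOI: HOI → 0.27 mol, OI- → 0.0361 mol.
pKa = −log(2.5 × 10^-11) = 10.602
pH = pKa + log(n_OI-/n_HOI) = 10.602 + log(0.0361/0.27) = 10.602 + (-0.874)

pH = 9.73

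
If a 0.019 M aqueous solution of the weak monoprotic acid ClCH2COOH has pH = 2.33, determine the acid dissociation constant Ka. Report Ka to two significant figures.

Ka = 1.5 × 10^-3

[H+] = 10^(-2.33) = 4.68 × 10^-3 M
At equilibrium [HA] = 0.019 − 4.68 × 10^-3 = 1.43 × 10^-2 M
Ka = [H+][A-]/[HA] = (4.68 × 10^-3)² / 1.43 × 10^-2 = 1.5 × 10^-3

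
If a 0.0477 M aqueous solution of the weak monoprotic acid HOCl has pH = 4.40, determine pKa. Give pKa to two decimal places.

[H+] = 10^(-4.40) = 3.98 × 10^-5 M
At equilibrium [HA] = 0.0477 − 3.98 × 10^-5 = 4.77 × 10^-2 M
Ka = [H+][A-]/[HA] = (3.98 × 10^-5)² / 4.77 × 10^-2 = 3.32 × 10^-8
pKa = -log(3.32 × 10^-8) = 7.48

pKa = 7.48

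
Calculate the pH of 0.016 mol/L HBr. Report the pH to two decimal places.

pH = 1.80

HBr is a strong acid and dissociates completely, so [H+] = 0.016 M.
pH = -log(0.016) = 1.80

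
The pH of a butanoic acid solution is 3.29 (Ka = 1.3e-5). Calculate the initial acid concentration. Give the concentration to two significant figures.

[H+] = 10^(-3.29) = 5.13 × 10^-4 M = x
Ka = x²/(C₀ − x) ⇒ C₀ = x + x²/Ka
C₀ = 5.13 × 10^-4 + (5.13 × 10^-4)²/(1.3 × 10^-5) = 2.08 × 10^-2 M

C₀ = 2.1 × 10^-2 M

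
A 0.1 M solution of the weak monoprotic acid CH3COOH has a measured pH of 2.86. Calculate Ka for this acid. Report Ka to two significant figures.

Ka = 1.9 × 10^-5

[H+] = 10^(-2.86) = 1.38 × 10^-3 M
At equilibrium [HA] = 0.1 − 1.38 × 10^-3 = 9.86 × 10^-2 M
Ka = [H+][A-]/[HA] = (1.38 × 10^-3)² / 9.86 × 10^-2 = 1.9 × 10^-5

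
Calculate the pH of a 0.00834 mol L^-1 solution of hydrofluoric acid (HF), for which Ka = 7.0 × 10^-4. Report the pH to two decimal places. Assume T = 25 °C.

HF ⇌ F- + H+
From the ICE table, Ka = x²/(0.00834 − x) = 7.0 × 10^-4.
The 5% rule fails; solving x² + Ka·x − Ka·C₀ = 0 exactly:
x = (−Ka + √(Ka² + 4·Ka·C₀))/2 = 2.09 × 10^-3 M
pH = −log[H+] = −log(2.09 × 10^-3) = 2.68

pH = 2.68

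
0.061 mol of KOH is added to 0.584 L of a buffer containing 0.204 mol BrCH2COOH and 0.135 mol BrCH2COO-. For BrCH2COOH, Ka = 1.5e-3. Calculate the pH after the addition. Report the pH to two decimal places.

OH- converts BrCH2COOH to BrCH2COO-: BrCH2COOH → 0.143 mol, BrCH2COO- → 0.196 mol.
pKa = −log(1.5 × 10^-3) = 2.824
Henderson–Hasselbalch with mole ratio 0.196/0.143: pH = 2.824 + (+0.137)

pH = 2.96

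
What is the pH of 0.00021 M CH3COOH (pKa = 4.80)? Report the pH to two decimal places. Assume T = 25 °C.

pH = 4.30

CH3COOH ⇌ CH3COO- + H+
Ka = 10^(−4.80) = 1.58 × 10^-5
Ka = [H+]²/(0.00021 − [H+]) = 1.58 × 10^-5
[H+] is not negligible relative to C₀; solve [H+]² + 1.58e-05·[H+] − 3.32e-09 = 0.
[H+] = (−Ka + √(Ka² + 4·Ka·C₀))/2 = 5.02 × 10^-5 M
pH = −log[H+] = −log(5.02 × 10^-5) = 4.30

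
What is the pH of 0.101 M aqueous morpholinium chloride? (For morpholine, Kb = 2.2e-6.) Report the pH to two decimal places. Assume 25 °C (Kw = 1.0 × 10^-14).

pH = 4.67

C4H8ONH2+ is the conjugate acid of the weak base C4H8ONH.
Ka = Kw/Kb = 1.0×10^-14 / 2.2 × 10^-6 = 4.55 × 10^-9
From the ICE table, Ka = [H+]²/(0.101 − [H+]) = 4.55 × 10^-9.
Assume [H+] ≪ 0.101: [H+] ≈ √(4.55 × 10^-9 × 0.101) = 2.14 × 10^-5 M
pH = −log(2.14 × 10^-5) = 4.67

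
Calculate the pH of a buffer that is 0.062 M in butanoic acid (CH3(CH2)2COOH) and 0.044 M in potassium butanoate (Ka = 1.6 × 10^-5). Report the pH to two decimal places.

pH = 4.65

pKa = −log(1.6 × 10^-5) = 4.796
Using pH = pKa + log([base]/[acid]) with [base]/[acid] = 0.044/0.062:
pH = 4.796 + (-0.149) = 4.65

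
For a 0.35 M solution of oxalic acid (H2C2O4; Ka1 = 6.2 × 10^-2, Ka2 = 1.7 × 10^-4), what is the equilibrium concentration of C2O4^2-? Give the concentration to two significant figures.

1.7 × 10^-4 M

First ionization gives [H+] ≈ [HC2O4-] = 1.20 × 10^-1 M.
Second step: Ka2 = [H+][C2O4^2-]/[HC2O4-] ≈ [C2O4^2-] (since [H+] ≈ [HC2O4-]).
So [C2O4^2-] ≈ Ka2.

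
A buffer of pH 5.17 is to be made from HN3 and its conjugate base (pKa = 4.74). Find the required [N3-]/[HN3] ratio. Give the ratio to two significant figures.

pH = pKa + log(r) ⇒ log(r) = 5.17 − 4.74 = +0.43
r = [N3-]/[HN3] = 10^(+0.43) = 2.69

ratio = 2.7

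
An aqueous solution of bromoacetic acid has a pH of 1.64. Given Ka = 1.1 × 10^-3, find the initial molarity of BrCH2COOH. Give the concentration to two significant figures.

[H+] = 10^(-1.64) = 2.29 × 10^-2 M = x
Ka = x²/(C₀ − x) ⇒ C₀ = x + x²/Ka
C₀ = 2.29 × 10^-2 + (2.29 × 10^-2)²/(1.1 × 10^-3) = 5.00 × 10^-1 M

C₀ = 5.0 × 10^-1 M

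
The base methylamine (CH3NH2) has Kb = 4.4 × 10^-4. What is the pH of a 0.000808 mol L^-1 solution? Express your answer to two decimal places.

pH = 10.62

CH3NH2 + H2O ⇌ CH3NH3+ + OH-
Kb = [OH-]²/(0.000808 − [OH-]) = 4.4 × 10^-4
The 5% rule fails; solving [OH-]² + Kb·[OH-] − Kb·C₀ = 0 exactly:
[OH-] = (−Kb + √(Kb² + 4·Kb·C₀))/2 = 4.16 × 10^-4 M
pOH = 3.38, so pH = 14.00 − pOH = 10.62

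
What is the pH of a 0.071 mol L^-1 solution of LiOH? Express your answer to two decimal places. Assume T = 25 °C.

pH = 12.85

LiOH is a strong base; [OH-] = 0.071 M.
pOH = -log(0.071) = 1.15
pH = 14.00 - 1.15 = 12.85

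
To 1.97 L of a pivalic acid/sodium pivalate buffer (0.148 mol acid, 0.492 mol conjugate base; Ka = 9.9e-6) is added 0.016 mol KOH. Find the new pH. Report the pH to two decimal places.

pH = 5.59

After neutralization: n((CH3)3CCOOH) = 0.132 mol, n((CH3)3CCOO-) = 0.508 mol.
pKa = −log(9.9 × 10^-6) = 5.004
Henderson–Hasselbalch with mole ratio 0.508/0.132: pH = 5.004 + (+0.585)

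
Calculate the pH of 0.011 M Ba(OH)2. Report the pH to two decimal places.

Ba(OH)2 is a strong base (each formula unit releases 2 OH-); [OH-] = 0.022 M.
pOH = -log(0.022) = 1.66
pH = 14.00 - 1.66 = 12.34

pH = 12.34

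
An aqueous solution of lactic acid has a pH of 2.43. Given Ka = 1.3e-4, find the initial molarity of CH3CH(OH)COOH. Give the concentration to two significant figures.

[H+] = 10^(-2.43) = 3.72 × 10^-3 M = x
Ka = x²/(C₀ − x) ⇒ C₀ = x + x²/Ka
C₀ = 3.72 × 10^-3 + (3.72 × 10^-3)²/(1.3 × 10^-4) = 1.10 × 10^-1 M

C₀ = 1.1 × 10^-1 M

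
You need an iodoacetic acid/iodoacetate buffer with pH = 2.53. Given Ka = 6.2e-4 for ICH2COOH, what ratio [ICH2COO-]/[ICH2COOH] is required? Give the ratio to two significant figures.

ratio = 0.21

pKa = -log(6.2 × 10^-4) = 3.208
pH = pKa + log(r) ⇒ log(r) = 2.53 − 3.208 = -0.678
r = [ICH2COO-]/[ICH2COOH] = 10^(-0.678) = 0.21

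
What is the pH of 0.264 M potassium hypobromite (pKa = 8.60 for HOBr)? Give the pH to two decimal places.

OBr- is the conjugate base of the weak acid HOBr.
Ka = 10^(−8.60) = 2.51 × 10^-9
Kb = Kw/Ka = 1.0×10^-14 / 2.51 × 10^-9 = 3.98 × 10^-6
From the ICE table, Kb = [OH-]²/(0.264 − [OH-]) = 3.98 × 10^-6.
Assume [OH-] ≪ 0.264: [OH-] ≈ √(3.98 × 10^-6 × 0.264) = 1.03 × 10^-3 M
Check: 0.39% ionized — well under 5%, approximation valid.
pOH = −log(1.03 × 10^-3) = 2.99; pH = 14.00 − 2.99 = 11.01

pH = 11.01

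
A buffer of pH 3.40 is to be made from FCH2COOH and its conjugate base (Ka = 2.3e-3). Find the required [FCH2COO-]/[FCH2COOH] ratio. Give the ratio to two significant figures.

pKa = -log(2.3 × 10^-3) = 2.638
pH = pKa + log(r) ⇒ log(r) = 3.40 − 2.638 = +0.762
r = [FCH2COO-]/[FCH2COOH] = 10^(+0.762) = 5.78

ratio = 5.8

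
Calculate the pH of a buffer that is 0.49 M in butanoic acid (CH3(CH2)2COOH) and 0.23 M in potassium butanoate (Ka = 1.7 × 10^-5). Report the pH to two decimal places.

pH = 4.44

pKa = −log(1.7 × 10^-5) = 4.770
pH = pKa + log([A⁻]/[HA]) = 4.770 + log(0.23/0.49)
pH = 4.770 + (-0.328) = 4.44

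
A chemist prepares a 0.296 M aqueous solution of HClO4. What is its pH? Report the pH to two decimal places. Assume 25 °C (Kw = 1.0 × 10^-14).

pH = 0.53

HClO4 is a strong acid and dissociates completely, so [H+] = 0.296 M.
pH = -log(0.296) = 0.53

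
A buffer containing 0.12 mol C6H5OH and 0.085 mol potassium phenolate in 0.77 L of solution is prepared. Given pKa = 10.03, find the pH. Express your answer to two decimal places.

Using pH = pKa + log([base]/[acid]) with [base]/[acid] = 0.085/0.12:
pH = 10.03 + (-0.150) = 9.88

pH = 9.88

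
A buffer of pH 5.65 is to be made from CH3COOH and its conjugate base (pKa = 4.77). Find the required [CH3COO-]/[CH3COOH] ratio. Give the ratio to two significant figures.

ratio = 7.6

pH = pKa + log(r) ⇒ log(r) = 5.65 − 4.77 = +0.88
r = [CH3COO-]/[CH3COOH] = 10^(+0.88) = 7.59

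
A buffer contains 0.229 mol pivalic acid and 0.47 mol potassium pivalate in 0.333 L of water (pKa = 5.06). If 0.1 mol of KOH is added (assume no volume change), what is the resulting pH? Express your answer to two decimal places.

pH = 5.71

OH- converts (CH3)3CCOOH to (CH3)3CCOO-: (CH3)3CCOOH → 0.129 mol, (CH3)3CCOO- → 0.57 mol.
Henderson–Hasselbalch with mole ratio 0.57/0.129: pH = 5.06 + (+0.645)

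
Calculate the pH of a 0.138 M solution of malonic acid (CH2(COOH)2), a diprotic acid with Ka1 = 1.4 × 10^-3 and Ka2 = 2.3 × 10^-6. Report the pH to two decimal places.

pH = 1.88

Ka1 ≫ Ka2, so treat the first dissociation as the only significant source of H+.
Ka1 = x²/(0.138 − x) = 1.4 × 10^-3
Solving the quadratic: x = (−Ka1 + √(Ka1² + 4·Ka1·C₀))/2 = 1.32 × 10^-2 M
pH = −log(1.32 × 10^-2) = 1.88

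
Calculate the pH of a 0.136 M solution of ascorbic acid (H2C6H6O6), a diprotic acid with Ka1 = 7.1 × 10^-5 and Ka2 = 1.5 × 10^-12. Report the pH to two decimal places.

Since Ka1 ≫ Ka2, the first ionization dominates [H+].
Ka1 = x²/(0.136 − x) = 7.1 × 10^-5
x ≈ √(7.1 × 10^-5 × 0.136) = 3.11 × 10^-3 M
pH = −log(3.11 × 10^-3) = 2.51

pH = 2.51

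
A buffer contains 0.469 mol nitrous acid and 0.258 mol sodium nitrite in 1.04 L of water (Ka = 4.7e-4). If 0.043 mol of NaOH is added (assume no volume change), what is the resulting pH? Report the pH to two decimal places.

pH = 3.18

OH- converts HNO2 to NO2-: HNO2 → 0.426 mol, NO2- → 0.301 mol.
pKa = −log(4.7 × 10^-4) = 3.328
Henderson–Hasselbalch with mole ratio 0.301/0.426: pH = 3.328 + (-0.151)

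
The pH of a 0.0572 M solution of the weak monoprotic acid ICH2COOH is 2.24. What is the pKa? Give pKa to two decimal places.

[H+] = 10^(-2.24) = 5.75 × 10^-3 M
At equilibrium [HA] = 0.0572 − 5.75 × 10^-3 = 5.15 × 10^-2 M
Ka = [H+][A-]/[HA] = (5.75 × 10^-3)² / 5.15 × 10^-2 = 6.42 × 10^-4
pKa = -log(6.42 × 10^-4) = 3.19

pKa = 3.19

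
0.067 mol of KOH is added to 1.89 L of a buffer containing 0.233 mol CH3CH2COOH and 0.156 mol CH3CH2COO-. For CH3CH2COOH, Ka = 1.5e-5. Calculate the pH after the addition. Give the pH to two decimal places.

After neutralization: n(CH3CH2COOH) = 0.166 mol, n(CH3CH2COO-) = 0.223 mol.
pKa = −log(1.5 × 10^-5) = 4.824
pH = pKa + log([A⁻]/[HA]) = 4.824 + log(0.223/0.166) = 4.824 +0.128

pH = 4.95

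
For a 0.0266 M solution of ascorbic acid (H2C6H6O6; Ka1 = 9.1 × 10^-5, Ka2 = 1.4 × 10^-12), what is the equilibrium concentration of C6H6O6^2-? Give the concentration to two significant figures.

1.4 × 10^-12 M

First ionization gives [H+] ≈ [HC6H6O6-] = 1.51 × 10^-3 M.
Second step: Ka2 = [H+][C6H6O6^2-]/[HC6H6O6-] ≈ [C6H6O6^2-] (since [H+] ≈ [HC6H6O6-]).
So [C6H6O6^2-] ≈ Ka2.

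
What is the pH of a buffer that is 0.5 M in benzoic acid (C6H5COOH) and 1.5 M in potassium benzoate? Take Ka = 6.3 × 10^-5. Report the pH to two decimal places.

pH = 4.68

pKa = −log(6.3 × 10^-5) = 4.201
Henderson–Hasselbalch: pH = pKa + log([C6H5COO-]/[C6H5COOH]) = 4.201 + log(1.5/0.5)
pH = 4.201 + (+0.477) = 4.68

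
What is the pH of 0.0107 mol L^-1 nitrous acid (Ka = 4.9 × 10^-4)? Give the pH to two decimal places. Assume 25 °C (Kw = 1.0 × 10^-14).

pH = 2.69

HNO2 ⇌ NO2- + H+
Let x = [H+] at equilibrium. Ka = x²/(0.0107 − x).
Here C₀/Ka ≈ 21.8, so the small-x approximation fails. Use the quadratic:
x = (−Ka + √(Ka² + 4·Ka·C₀))/2 = 2.06 × 10^-3 M
pH = −log(2.06 × 10^-3) = 2.69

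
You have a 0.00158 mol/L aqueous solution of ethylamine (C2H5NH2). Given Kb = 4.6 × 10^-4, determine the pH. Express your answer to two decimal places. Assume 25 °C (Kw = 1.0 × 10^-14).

pH = 10.81

C2H5NH2 + H2O ⇌ C2H5NH3+ + OH-
Let x = [OH-] at equilibrium. Kb = x²/(0.00158 − x).
The 5% rule fails; solving x² + Kb·x − Kb·C₀ = 0 exactly:
x = (−Kb + √(Kb² + 4·Kb·C₀))/2 = 6.53 × 10^-4 M
pOH = 3.19, so pH = 14.00 − pOH = 10.81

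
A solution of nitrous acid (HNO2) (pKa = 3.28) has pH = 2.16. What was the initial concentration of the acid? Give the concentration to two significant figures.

C₀ = 9.8 × 10^-2 M

[H+] = 10^(-2.16) = 6.92 × 10^-3 M = x
Ka = 10^(−3.28) = 5.25 × 10^-4
Ka = x²/(C₀ − x) ⇒ C₀ = x + x²/Ka
C₀ = 6.92 × 10^-3 + (6.92 × 10^-3)²/(5.25 × 10^-4) = 9.81 × 10^-2 M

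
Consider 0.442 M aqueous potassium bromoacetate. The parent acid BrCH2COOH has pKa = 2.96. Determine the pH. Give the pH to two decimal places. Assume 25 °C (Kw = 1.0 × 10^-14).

pH = 8.30

BrCH2COO- is the conjugate base of the weak acid BrCH2COOH.
Ka = 10^(−2.96) = 1.10 × 10^-3
Kb = Kw/Ka = 1.0×10^-14 / 1.10 × 10^-3 = 9.09 × 10^-12
Kb = x²/(0.442 − x) = 9.09 × 10^-12
Neglecting x in the denominator: x = √(9.09 × 10^-12 × 0.442) = 2.00 × 10^-6 M
Check: 0.00045% ionized — well under 5%, approximation valid.
pOH = 5.70, so pH = 14.00 − pOH = 8.30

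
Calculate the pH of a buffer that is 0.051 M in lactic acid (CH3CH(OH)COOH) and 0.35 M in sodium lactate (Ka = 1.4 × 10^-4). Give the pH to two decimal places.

pH = 4.69

pKa = −log(1.4 × 10^-4) = 3.854
Henderson–Hasselbalch: pH = pKa + log([CH3CH(OH)COO-]/[CH3CH(OH)COOH]) = 3.854 + log(0.35/0.051)
pH = 3.854 + (+0.836) = 4.69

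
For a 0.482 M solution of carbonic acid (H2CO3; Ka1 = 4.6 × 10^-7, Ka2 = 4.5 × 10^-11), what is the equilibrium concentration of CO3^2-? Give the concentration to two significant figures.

First ionization gives [H+] ≈ [HCO3-] = 4.71 × 10^-4 M.
Second step: Ka2 = [H+][CO3^2-]/[HCO3-] ≈ [CO3^2-] (since [H+] ≈ [HCO3-]).
So [CO3^2-] ≈ Ka2.

4.5 × 10^-11 M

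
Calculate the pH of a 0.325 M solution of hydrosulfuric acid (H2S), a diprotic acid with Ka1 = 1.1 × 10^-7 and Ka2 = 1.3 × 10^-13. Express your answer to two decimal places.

pH = 3.72

Since Ka1 ≫ Ka2, the first ionization dominates [H+].
Ka1 = x²/(0.325 − x) = 1.1 × 10^-7
x ≈ √(1.1 × 10^-7 × 0.325) = 1.89 × 10^-4 M
pH = −log(1.89 × 10^-4) = 3.72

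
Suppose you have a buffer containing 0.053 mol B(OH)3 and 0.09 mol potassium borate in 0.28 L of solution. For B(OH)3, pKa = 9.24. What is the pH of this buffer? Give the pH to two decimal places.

pH = 9.47

Henderson–Hasselbalch: pH = pKa + log([B(OH)4-]/[B(OH)3]) = 9.24 + log(0.09/0.053)
pH = 9.24 + (+0.230) = 9.47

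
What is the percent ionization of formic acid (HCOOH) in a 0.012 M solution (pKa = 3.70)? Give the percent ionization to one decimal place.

HCOOH ⇌ HCOO- + H+; let x = [H+] at equilibrium.
Ka = 10^(−3.70) = 2.00 × 10^-4
Ka = x²/(C₀ − x); solving the quadratic gives x = 1.45 × 10^-3 M.
% ionization = x/C₀ × 100% = 1.45 × 10^-3/0.012 × 100% = 12.1%

12.1%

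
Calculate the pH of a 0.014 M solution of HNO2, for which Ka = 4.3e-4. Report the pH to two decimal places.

HNO2 ⇌ NO2- + H+
Let x = [H+] at equilibrium. Ka = x²/(0.014 − x).
Here C₀/Ka ≈ 32.6, so the small-x approximation fails. Use the quadratic:
x = [−0.00043 + √(0.00043² + 2.41e-05)]/2 = 2.25 × 10^-3 M
pH = −log[H+] = −log(2.25 × 10^-3) = 2.65

pH = 2.65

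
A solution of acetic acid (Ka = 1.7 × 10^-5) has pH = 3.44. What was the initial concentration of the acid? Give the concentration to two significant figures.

[H+] = 10^(-3.44) = 3.63 × 10^-4 M = x
Ka = x²/(C₀ − x) ⇒ C₀ = x + x²/Ka
C₀ = 3.63 × 10^-4 + (3.63 × 10^-4)²/(1.7 × 10^-5) = 8.11 × 10^-3 M

C₀ = 8.1 × 10^-3 M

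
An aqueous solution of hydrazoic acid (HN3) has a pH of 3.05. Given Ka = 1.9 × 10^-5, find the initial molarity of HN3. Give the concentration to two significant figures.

[H+] = 10^(-3.05) = 8.91 × 10^-4 M = x
Ka = x²/(C₀ − x) ⇒ C₀ = x + x²/Ka
C₀ = 8.91 × 10^-4 + (8.91 × 10^-4)²/(1.9 × 10^-5) = 4.27 × 10^-2 M

C₀ = 4.3 × 10^-2 M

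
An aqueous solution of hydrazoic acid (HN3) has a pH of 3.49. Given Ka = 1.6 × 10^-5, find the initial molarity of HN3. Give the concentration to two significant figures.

[H+] = 10^(-3.49) = 3.24 × 10^-4 M = x
Ka = x²/(C₀ − x) ⇒ C₀ = x + x²/Ka
C₀ = 3.24 × 10^-4 + (3.24 × 10^-4)²/(1.6 × 10^-5) = 6.89 × 10^-3 M

C₀ = 6.9 × 10^-3 M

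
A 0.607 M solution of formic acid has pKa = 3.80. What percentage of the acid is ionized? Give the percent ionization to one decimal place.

HCOOH ⇌ HCOO- + H+; let x = [H+] at equilibrium.
Ka = 10^(−3.80) = 1.58 × 10^-4
x ≈ √(Ka·C₀) = √(1.58 × 10^-4 × 0.607) = 9.79 × 10^-3 M
Fraction ionized = 9.79 × 10^-3 / 0.607 = 0.0161 → 1.6%

1.6%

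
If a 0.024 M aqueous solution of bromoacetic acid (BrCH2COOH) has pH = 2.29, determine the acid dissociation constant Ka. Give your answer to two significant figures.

Ka = 1.4 × 10^-3

[H+] = 10^(-2.29) = 5.13 × 10^-3 M
At equilibrium [HA] = 0.024 − 5.13 × 10^-3 = 1.89 × 10^-2 M
Ka = [H+][A-]/[HA] = (5.13 × 10^-3)² / 1.89 × 10^-2 = 1.4 × 10^-3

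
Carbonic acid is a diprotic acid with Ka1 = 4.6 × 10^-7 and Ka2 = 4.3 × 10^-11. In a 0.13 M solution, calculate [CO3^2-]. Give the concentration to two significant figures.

4.3 × 10^-11 M

First ionization gives [H+] ≈ [HCO3-] = 2.45 × 10^-4 M.
Second step: Ka2 = [H+][CO3^2-]/[HCO3-] ≈ [CO3^2-] (since [H+] ≈ [HCO3-]).
So [CO3^2-] ≈ Ka2.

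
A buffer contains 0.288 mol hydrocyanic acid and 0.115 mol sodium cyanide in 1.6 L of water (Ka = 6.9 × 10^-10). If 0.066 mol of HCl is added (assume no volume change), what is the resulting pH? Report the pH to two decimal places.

After neutralization: n(HCN) = 0.354 mol, n(CN-) = 0.049 mol.
pKa = −log(6.9 × 10^-10) = 9.161
pH = pKa + log([A⁻]/[HA]) = 9.161 + log(0.049/0.354) = 9.161 -0.859

pH = 8.30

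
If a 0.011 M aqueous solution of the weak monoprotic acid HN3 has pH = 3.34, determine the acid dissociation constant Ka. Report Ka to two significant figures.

[H+] = 10^(-3.34) = 4.57 × 10^-4 M
At equilibrium [HA] = 0.011 − 4.57 × 10^-4 = 1.05 × 10^-2 M
Ka = [H+][A-]/[HA] = (4.57 × 10^-4)² / 1.05 × 10^-2 = 2.0 × 10^-5

Ka = 2.0 × 10^-5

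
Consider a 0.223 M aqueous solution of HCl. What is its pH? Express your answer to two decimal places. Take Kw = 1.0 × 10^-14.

HCl is a strong acid and dissociates completely, so [H+] = 0.223 M.
pH = -log(0.223) = 0.65

pH = 0.65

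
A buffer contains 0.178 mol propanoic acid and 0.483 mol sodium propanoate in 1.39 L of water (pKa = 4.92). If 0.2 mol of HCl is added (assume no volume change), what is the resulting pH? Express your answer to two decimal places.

Added H+ converts CH3CH2COO- to CH3CH2COOH: CH3CH2COOH → 0.378 mol, CH3CH2COO- → 0.283 mol.
Henderson–Hasselbalch with mole ratio 0.283/0.378: pH = 4.92 + (-0.126)

pH = 4.79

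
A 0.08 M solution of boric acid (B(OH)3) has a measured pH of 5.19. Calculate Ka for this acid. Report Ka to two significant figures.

Ka = 5.2 × 10^-10

[H+] = 10^(-5.19) = 6.46 × 10^-6 M
At equilibrium [HA] = 0.08 − 6.46 × 10^-6 = 8.00 × 10^-2 M
Ka = [H+][A-]/[HA] = (6.46 × 10^-6)² / 8.00 × 10^-2 = 5.2 × 10^-10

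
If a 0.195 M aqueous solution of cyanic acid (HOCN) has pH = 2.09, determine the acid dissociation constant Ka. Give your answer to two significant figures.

[H+] = 10^(-2.09) = 8.13 × 10^-3 M
At equilibrium [HA] = 0.195 − 8.13 × 10^-3 = 1.87 × 10^-1 M
Ka = [H+][A-]/[HA] = (8.13 × 10^-3)² / 1.87 × 10^-1 = 3.5 × 10^-4

Ka = 3.5 × 10^-4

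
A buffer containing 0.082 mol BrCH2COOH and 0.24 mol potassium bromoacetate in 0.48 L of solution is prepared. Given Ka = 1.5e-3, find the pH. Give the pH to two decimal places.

pKa = −log(1.5 × 10^-3) = 2.824
pH = pKa + log([A⁻]/[HA]) = 2.824 + log(0.24/0.082)
pH = 2.824 + (+0.466) = 3.29

pH = 3.29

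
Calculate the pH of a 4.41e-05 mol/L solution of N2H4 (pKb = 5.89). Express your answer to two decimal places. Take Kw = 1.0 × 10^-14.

N2H4 + H2O ⇌ N2H5+ + OH-
Kb = 10^(−5.89) = 1.29 × 10^-6
From the ICE table, Kb = [OH-]²/(4.41e-05 − [OH-]) = 1.29 × 10^-6.
The 5% rule fails; solving [OH-]² + Kb·[OH-] − Kb·C₀ = 0 exactly:
[OH-] = [−1.29e-06 + √(1.29e-06² + 2.28e-10)]/2 = 6.93 × 10^-6 M
pOH = 5.16, so pH = 14.00 − pOH = 8.84

pH = 8.84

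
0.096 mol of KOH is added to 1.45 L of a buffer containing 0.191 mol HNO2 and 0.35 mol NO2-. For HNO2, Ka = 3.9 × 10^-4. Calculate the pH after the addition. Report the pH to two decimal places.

After neutralization: n(HNO2) = 0.095 mol, n(NO2-) = 0.446 mol.
pKa = −log(3.9 × 10^-4) = 3.409
pH = pKa + log([A⁻]/[HA]) = 3.409 + log(0.446/0.095) = 3.409 +0.672

pH = 4.08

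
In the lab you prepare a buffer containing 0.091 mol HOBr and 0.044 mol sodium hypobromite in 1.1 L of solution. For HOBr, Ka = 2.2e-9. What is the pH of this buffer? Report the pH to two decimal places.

pH = 8.34

pKa = −log(2.2 × 10^-9) = 8.658
Henderson–Hasselbalch: pH = pKa + log([OBr-]/[HOBr]) = 8.658 + log(0.044/0.091)
pH = 8.658 + (-0.316) = 8.34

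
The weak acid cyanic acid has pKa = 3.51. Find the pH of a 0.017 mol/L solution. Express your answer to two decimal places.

pH = 2.67

HOCN ⇌ OCN- + H+
Ka = 10^(−3.51) = 3.09 × 10^-4
Ka = x²/(0.017 − x) = 3.09 × 10^-4
x is not negligible relative to C₀; solve x² + 0.000309·x − 5.25e-06 = 0.
x = (−Ka + √(Ka² + 4·Ka·C₀))/2 = 2.14 × 10^-3 M
pH = −log[H+] = −log(2.14 × 10^-3) = 2.67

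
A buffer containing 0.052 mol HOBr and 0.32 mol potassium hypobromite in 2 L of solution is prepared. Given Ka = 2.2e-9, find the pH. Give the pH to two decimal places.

pH = 9.45

pKa = −log(2.2 × 10^-9) = 8.658
Using pH = pKa + log([base]/[acid]) with [base]/[acid] = 0.32/0.052:
pH = 8.658 + (+0.789) = 9.45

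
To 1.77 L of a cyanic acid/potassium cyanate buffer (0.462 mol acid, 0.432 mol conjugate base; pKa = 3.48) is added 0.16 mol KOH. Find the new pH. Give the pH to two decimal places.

pH = 3.77

After neutralization: n(HOCN) = 0.302 mol, n(OCN-) = 0.592 mol.
pH = pKa + log(n_OCN-/n_HOCN) = 3.48 + log(0.592/0.302) = 3.48 + (+0.292)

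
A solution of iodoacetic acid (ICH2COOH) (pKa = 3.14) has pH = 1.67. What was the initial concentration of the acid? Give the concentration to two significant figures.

[H+] = 10^(-1.67) = 2.14 × 10^-2 M = x
Ka = 10^(−3.14) = 7.24 × 10^-4
Ka = x²/(C₀ − x) ⇒ C₀ = x + x²/Ka
C₀ = 2.14 × 10^-2 + (2.14 × 10^-2)²/(7.24 × 10^-4) = 6.54 × 10^-1 M

C₀ = 6.5 × 10^-1 M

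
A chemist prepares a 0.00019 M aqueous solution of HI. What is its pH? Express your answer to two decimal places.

pH = 3.72

HI is a strong acid and dissociates completely, so [H+] = 0.00019 M.
pH = -log(0.00019) = 3.72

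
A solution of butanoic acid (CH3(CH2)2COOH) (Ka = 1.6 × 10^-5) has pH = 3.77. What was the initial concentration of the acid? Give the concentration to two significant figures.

[H+] = 10^(-3.77) = 1.70 × 10^-4 M = x
Ka = x²/(C₀ − x) ⇒ C₀ = x + x²/Ka
C₀ = 1.70 × 10^-4 + (1.70 × 10^-4)²/(1.6 × 10^-5) = 1.98 × 10^-3 M

C₀ = 2.0 × 10^-3 M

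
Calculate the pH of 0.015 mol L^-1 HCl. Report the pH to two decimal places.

pH = 1.82

HCl is a strong acid and dissociates completely, so [H+] = 0.015 M.
pH = -log(0.015) = 1.82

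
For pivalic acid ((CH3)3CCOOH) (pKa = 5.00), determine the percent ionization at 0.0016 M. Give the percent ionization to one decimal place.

7.6%

(CH3)3CCOOH ⇌ (CH3)3CCOO- + H+; let x = [H+] at equilibrium.
Ka = 10^(−5.00) = 1.00 × 10^-5
Solve x² + 1e-05x − 1.6e-08 = 0 → x = 1.22 × 10^-4 M
Fraction ionized = 1.22 × 10^-4 / 0.0016 = 0.0762 → 7.6%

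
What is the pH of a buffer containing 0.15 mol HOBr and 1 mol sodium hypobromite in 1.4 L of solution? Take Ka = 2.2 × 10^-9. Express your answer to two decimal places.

pKa = −log(2.2 × 10^-9) = 8.658
pH = pKa + log([A⁻]/[HA]) = 8.658 + log(1/0.15)
pH = 8.658 + (+0.824) = 9.48

pH = 9.48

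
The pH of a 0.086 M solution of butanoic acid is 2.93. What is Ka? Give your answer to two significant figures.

Ka = 1.6 × 10^-5

[H+] = 10^(-2.93) = 1.17 × 10^-3 M
At equilibrium [HA] = 0.086 − 1.17 × 10^-3 = 8.48 × 10^-2 M
Ka = [H+][A-]/[HA] = (1.17 × 10^-3)² / 8.48 × 10^-2 = 1.6 × 10^-5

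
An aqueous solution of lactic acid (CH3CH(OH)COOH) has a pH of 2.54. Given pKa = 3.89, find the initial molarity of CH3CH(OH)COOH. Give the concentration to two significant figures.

C₀ = 6.7 × 10^-2 M

[H+] = 10^(-2.54) = 2.88 × 10^-3 M = x
Ka = 10^(−3.89) = 1.29 × 10^-4
Ka = x²/(C₀ − x) ⇒ C₀ = x + x²/Ka
C₀ = 2.88 × 10^-3 + (2.88 × 10^-3)²/(1.29 × 10^-4) = 6.72 × 10^-2 M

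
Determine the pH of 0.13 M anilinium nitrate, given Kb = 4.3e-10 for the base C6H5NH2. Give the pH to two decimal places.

pH = 2.76

C6H5NH3+ is the conjugate acid of the weak base C6H5NH2.
Ka = Kw/Kb = 1.0×10^-14 / 4.3 × 10^-10 = 2.33 × 10^-5
From the ICE table, Ka = [H+]²/(0.13 − [H+]) = 2.33 × 10^-5.
Since Ka ≪ C₀, [H+] ≈ √(Ka·C₀) = 1.74 × 10^-3 M.
Check: 1.3% ionized — well under 5%, approximation valid.
pH = −log[H+] = −log(1.74 × 10^-3) = 2.76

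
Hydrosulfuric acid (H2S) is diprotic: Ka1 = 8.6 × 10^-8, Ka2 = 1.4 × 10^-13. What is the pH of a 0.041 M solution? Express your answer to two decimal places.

pH = 4.23

Since Ka1 ≫ Ka2, the first ionization dominates [H+].
Ka1 = x²/(0.041 − x) = 8.6 × 10^-8
x ≈ √(8.6 × 10^-8 × 0.041) = 5.94 × 10^-5 M
pH = −log(5.94 × 10^-5) = 4.23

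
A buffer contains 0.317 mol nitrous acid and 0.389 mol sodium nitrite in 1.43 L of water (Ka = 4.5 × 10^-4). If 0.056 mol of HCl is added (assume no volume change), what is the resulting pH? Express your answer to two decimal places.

After neutralization: n(HNO2) = 0.373 mol, n(NO2-) = 0.333 mol.
pKa = −log(4.5 × 10^-4) = 3.347
Henderson–Hasselbalch with mole ratio 0.333/0.373: pH = 3.347 + (-0.049)

pH = 3.30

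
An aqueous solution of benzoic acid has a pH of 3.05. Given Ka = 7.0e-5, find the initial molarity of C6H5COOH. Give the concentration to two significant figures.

[H+] = 10^(-3.05) = 8.91 × 10^-4 M = x
Ka = x²/(C₀ − x) ⇒ C₀ = x + x²/Ka
C₀ = 8.91 × 10^-4 + (8.91 × 10^-4)²/(7.0 × 10^-5) = 1.22 × 10^-2 M

C₀ = 1.2 × 10^-2 M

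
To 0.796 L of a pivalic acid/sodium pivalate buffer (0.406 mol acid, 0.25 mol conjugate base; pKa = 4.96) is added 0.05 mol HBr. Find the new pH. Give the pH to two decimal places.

After neutralization: n((CH3)3CCOOH) = 0.456 mol, n((CH3)3CCOO-) = 0.2 mol.
Henderson–Hasselbalch with mole ratio 0.2/0.456: pH = 4.96 + (-0.358)

pH = 4.60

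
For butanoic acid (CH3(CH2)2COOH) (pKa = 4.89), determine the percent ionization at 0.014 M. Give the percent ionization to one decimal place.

3.0%

CH3(CH2)2COOH ⇌ CH3(CH2)2COO- + H+; let x = [H+] at equilibrium.
Ka = 10^(−4.89) = 1.29 × 10^-5
x ≈ √(Ka·C₀) = √(1.29 × 10^-5 × 0.014) = 4.25 × 10^-4 M
% ionization = x/C₀ × 100% = 4.25 × 10^-4/0.014 × 100% = 3.0%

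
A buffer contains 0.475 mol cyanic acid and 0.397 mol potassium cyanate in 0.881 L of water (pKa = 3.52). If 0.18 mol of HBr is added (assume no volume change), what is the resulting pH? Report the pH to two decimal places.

pH = 3.04

After neutralization: n(HOCN) = 0.655 mol, n(OCN-) = 0.217 mol.
pH = pKa + log(n_OCN-/n_HOCN) = 3.52 + log(0.217/0.655) = 3.52 + (-0.480)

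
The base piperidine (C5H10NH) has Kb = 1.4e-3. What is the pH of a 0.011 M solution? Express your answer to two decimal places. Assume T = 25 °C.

pH = 11.52

C5H10NH + H2O ⇌ C5H10NH2+ + OH-
Kb = [OH-]²/(0.011 − [OH-]) = 1.4 × 10^-3
[OH-] is not negligible relative to C₀; solve [OH-]² + 0.0014·[OH-] − 1.54e-05 = 0.
[OH-] = [−0.0014 + √(0.0014² + 6.16e-05)]/2 = 3.29 × 10^-3 M
pOH = 2.48, so pH = 14.00 − pOH = 11.52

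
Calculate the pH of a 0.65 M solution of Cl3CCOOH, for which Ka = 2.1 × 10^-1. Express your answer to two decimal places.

Cl3CCOOH ⇌ Cl3CCOO- + H+
Let x = [H+] at equilibrium. Ka = x²/(0.65 − x).
x is not negligible relative to C₀; solve x² + 0.21·x − 0.137 = 0.
x = (−Ka + √(Ka² + 4·Ka·C₀))/2 = 2.79 × 10^-1 M
pH = −log[H+] = −log(2.79 × 10^-1) = 0.55

pH = 0.55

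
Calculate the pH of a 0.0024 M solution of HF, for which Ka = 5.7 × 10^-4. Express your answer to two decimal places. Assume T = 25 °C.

HF ⇌ F- + H+
From the ICE table, Ka = [H+]²/(0.0024 − [H+]) = 5.7 × 10^-4.
[H+] is not negligible relative to C₀; solve [H+]² + 0.00057·[H+] − 1.37e-06 = 0.
[H+] = (−Ka + √(Ka² + 4·Ka·C₀))/2 = 9.19 × 10^-4 M
pH = −log[H+] = −log(9.19 × 10^-4) = 3.04

pH = 3.04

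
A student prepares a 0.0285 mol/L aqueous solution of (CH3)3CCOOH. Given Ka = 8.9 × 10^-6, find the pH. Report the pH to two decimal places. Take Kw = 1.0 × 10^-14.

(CH3)3CCOOH ⇌ (CH3)3CCOO- + H+
Let x = [H+] at equilibrium. Ka = x²/(0.0285 − x).
Assume x ≪ 0.0285: x ≈ √(8.9 × 10^-6 × 0.0285) = 5.04 × 10^-4 M
(x/C₀ = 1.8% < 5%, so the approximation holds.)
pH = −log(5.04 × 10^-4) = 3.30

pH = 3.30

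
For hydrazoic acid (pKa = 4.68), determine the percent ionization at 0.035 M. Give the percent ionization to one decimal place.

HN3 ⇌ N3- + H+; let x = [H+] at equilibrium.
Ka = 10^(−4.68) = 2.09 × 10^-5
x ≈ √(Ka·C₀) = √(2.09 × 10^-5 × 0.035) = 8.55 × 10^-4 M
% ionization = x/C₀ × 100% = 8.55 × 10^-4/0.035 × 100% = 2.4%

2.4%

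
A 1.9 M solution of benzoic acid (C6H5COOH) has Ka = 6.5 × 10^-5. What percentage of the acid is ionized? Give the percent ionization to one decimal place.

0.6%

C6H5COOH ⇌ C6H5COO- + H+; let x = [H+] at equilibrium.
x ≈ √(Ka·C₀) = √(6.5 × 10^-5 × 1.9) = 1.11 × 10^-2 M
% ionization = x/C₀ × 100% = 1.11 × 10^-2/1.9 × 100% = 0.6%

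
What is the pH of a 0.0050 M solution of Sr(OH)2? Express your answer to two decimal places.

Sr(OH)2 is a strong base (each formula unit releases 2 OH-); [OH-] = 0.01 M.
pOH = -log(0.01) = 2.00
pH = 14.00 - 2.00 = 12.00

pH = 12.00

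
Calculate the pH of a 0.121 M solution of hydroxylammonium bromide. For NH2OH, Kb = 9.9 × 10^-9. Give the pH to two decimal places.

NH3OH+ is the conjugate acid of the weak base NH2OH.
Ka = Kw/Kb = 1.0×10^-14 / 9.9 × 10^-9 = 1.01 × 10^-6
Ka = x²/(0.121 − x) = 1.01 × 10^-6
Assume x ≪ 0.121: x ≈ √(1.01 × 10^-6 × 0.121) = 3.50 × 10^-4 M
pH = −log(3.50 × 10^-4) = 3.46

pH = 3.46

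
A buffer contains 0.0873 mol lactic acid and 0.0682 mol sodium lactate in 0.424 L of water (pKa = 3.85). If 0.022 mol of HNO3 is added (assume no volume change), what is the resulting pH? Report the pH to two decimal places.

pH = 3.48

Added H+ converts CH3CH(OH)COO- to CH3CH(OH)COOH: CH3CH(OH)COOH → 0.109 mol, CH3CH(OH)COO- → 0.0462 mol.
Henderson–Hasselbalch with mole ratio 0.0462/0.109: pH = 3.85 + (-0.373)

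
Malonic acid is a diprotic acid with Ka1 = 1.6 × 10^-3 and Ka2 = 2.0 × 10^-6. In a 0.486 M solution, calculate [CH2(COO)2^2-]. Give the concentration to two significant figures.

First ionization gives [H+] ≈ [CH2(COOH)COO-] = 2.71 × 10^-2 M.
Second step: Ka2 = [H+][CH2(COO)2^2-]/[CH2(COOH)COO-] ≈ [CH2(COO)2^2-] (since [H+] ≈ [CH2(COOH)COO-]).
So [CH2(COO)2^2-] ≈ Ka2.

2.0 × 10^-6 M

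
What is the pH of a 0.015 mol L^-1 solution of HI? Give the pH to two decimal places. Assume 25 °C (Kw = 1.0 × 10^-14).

pH = 1.82

HI is a strong acid and dissociates completely, so [H+] = 0.015 M.
pH = -log(0.015) = 1.82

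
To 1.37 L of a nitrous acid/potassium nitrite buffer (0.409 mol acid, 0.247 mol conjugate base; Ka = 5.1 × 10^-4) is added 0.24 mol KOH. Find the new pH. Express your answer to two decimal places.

OH- converts HNO2 to NO2-: HNO2 → 0.169 mol, NO2- → 0.487 mol.
pKa = −log(5.1 × 10^-4) = 3.292
pH = pKa + log(n_NO2-/n_HNO2) = 3.292 + log(0.487/0.169) = 3.292 + (+0.460)

pH = 3.75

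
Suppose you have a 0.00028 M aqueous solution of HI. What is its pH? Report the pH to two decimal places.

pH = 3.55

HI is a strong acid and dissociates completely, so [H+] = 0.00028 M.
pH = -log(0.00028) = 3.55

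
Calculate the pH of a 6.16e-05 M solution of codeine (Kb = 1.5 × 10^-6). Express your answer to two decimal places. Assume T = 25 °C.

C18H21NO3 + H2O ⇌ C18H22NO3+ + OH-
Kb = [OH-]²/(6.16e-05 − [OH-]) = 1.5 × 10^-6
[OH-] is not negligible relative to C₀; solve [OH-]² + 1.5e-06·[OH-] − 9.24e-11 = 0.
[OH-] = (−Kb + √(Kb² + 4·Kb·C₀))/2 = 8.89 × 10^-6 M
pOH = 5.05, so pH = 14.00 − pOH = 8.95

pH = 8.95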